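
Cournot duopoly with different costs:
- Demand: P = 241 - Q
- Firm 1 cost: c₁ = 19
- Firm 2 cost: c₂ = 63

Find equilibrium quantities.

q₁* = 88.67, q₂* = 44.67

Work:
Reaction: q₁ = (241 - 19 - q₂)/2
Reaction: q₂ = (241 - 63 - q₁)/2
Solve simultaneously:
q₁* = (241 - 2×19 + 63)/3 = 88.67
q₂* = (241 - 2×63 + 19)/3 = 44.67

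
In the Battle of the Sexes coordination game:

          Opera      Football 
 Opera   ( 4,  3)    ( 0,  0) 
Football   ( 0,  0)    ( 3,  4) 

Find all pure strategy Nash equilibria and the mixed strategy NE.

Pure NE: (Opera, Opera) and (Football, Football); Mixed NE: p = 0.5714, q = 0.4286

Work:
Check pure NE:
(Opera, Opera): (4, 3) - no unilateral deviation beneficial
(Football, Football): (3, 4) - no unilateral deviation beneficial
Mixed NE: P1 plays Opera with p = 0.5714, P2 plays Opera with q = 0.4286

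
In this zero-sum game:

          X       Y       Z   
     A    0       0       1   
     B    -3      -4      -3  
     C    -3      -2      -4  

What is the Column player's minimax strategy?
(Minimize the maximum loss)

Column should play X or Y (all achieve the minimum), value = 0

Work:
Column player minimizes Row's maximum payoff:
Column X: max payoff to Row = 0
Column Y: max payoff to Row = 0
Column Z: max payoff to Row = 1
Minimum is 0, achieved by columns X, Y (tied).
Each of X or Y is a minimax strategy.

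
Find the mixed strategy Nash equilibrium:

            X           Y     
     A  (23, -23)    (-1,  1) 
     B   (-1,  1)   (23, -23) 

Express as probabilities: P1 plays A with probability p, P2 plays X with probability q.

p = 0.5, q = 0.5

Work:
Find probabilities that make opponent indifferent:
P2 chooses q to make P1 indifferent between A and B
P1 chooses p to make P2 indifferent between X and Y
Mixed NE: P1 plays (A: 0.5, B: 0.5), P2 plays (X: 0.5, Y: 0.5)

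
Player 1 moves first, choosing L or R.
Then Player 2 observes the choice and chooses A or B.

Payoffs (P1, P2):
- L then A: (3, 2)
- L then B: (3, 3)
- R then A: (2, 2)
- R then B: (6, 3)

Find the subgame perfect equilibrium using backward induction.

P1 plays R, P2 plays B after L and B after R; Payoff (6, 3)

Work:
Backward induction:
After L: P2 chooses B → P1 gets 3
After R: P2 chooses B → P1 gets 6
P1 chooses R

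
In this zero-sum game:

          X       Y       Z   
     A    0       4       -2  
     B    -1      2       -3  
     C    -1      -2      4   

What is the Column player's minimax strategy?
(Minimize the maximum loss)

Column should play X, value = 0

Work:
Column player minimizes Row's maximum payoff:
Column X: max payoff to Row = 0
Column Y: max payoff to Row = 4
Column Z: max payoff to Row = 4
Minimum is 0, achieved by column X.
Minimax strategy: X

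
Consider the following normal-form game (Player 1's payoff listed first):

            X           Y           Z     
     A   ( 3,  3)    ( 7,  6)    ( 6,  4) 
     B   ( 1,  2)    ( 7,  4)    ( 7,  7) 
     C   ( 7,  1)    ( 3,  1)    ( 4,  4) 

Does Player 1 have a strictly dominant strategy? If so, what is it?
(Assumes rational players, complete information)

No strictly dominant strategy exists for Player 1

Work:
A strategy strictly dominates another if it gives a strictly higher payoff against every opponent action. Compare each pair of P1's strategies column-by-column:
  A vs B: [3 vs 1, 7 vs 7, 6 vs 7] → A does not strictly dominate B (column Y: 7 ≤ 7)
  A vs C: [3 vs 7, 7 vs 3, 6 vs 4] → A does not strictly dominate C (column X: 3 ≤ 7)
  B vs A: [1 vs 3, 7 vs 7, 7 vs 6] → B does not strictly dominate A (column X: 1 ≤ 3)
  B vs C: [1 vs 7, 7 vs 3, 7 vs 4] → B does not strictly dominate C (column X: 1 ≤ 7)
  C vs A: [7 vs 3, 3 vs 7, 4 vs 6] → C does not strictly dominate A (column Y: 3 ≤ 7)
  C vs B: [7 vs 1, 3 vs 7, 4 vs 7] → C does not strictly dominate B (column Y: 3 ≤ 7)
No single strategy strictly dominates all others → no strictly dominant strategy.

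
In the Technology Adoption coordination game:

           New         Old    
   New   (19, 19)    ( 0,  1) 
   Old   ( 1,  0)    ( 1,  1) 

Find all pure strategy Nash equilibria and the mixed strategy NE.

Pure NE: (New, New) and (Old, Old); Mixed NE: p = 0.0526, q = 0.0526

Work:
Check pure NE:
(New, New): (19, 19) - no unilateral deviation beneficial
(Old, Old): (1, 1) - no unilateral deviation beneficial
Mixed NE: P1 plays New with p = 0.0526, P2 plays New with q = 0.0526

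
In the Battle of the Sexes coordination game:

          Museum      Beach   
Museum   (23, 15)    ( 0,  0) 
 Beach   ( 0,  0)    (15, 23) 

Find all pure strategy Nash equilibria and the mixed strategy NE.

Pure NE: (Museum, Museum) and (Beach, Beach); Mixed NE: p = 0.6053, q = 0.3947

Work:
Check pure NE:
(Museum, Museum): (23, 15) - no unilateral deviation beneficial
(Beach, Beach): (15, 23) - no unilateral deviation beneficial
Mixed NE: P1 plays Museum with p = 0.6053, P2 plays Museum with q = 0.3947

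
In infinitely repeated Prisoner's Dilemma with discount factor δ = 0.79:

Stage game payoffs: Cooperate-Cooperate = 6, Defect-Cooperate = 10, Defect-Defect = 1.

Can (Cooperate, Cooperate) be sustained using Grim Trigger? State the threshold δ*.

δ* = 0.4444; since δ = 0.79 ≥ 0.4444, cooperation can be sustained

Work:
For Grim Trigger:
Cooperate forever: 6/(1-δ)
Defect then punished: 10 + 1·δ/(1-δ)
Need: 6/(1-δ) ≥ 10 + 1·δ/(1-δ)
Solving: δ ≥ (T-R)/(T-P) = (10-6)/(10-1) = 0.4444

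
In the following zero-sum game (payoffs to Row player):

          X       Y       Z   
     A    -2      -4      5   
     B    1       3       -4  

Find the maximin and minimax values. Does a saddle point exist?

Maximin = -4, Minimax = 1, Saddle: False

Work:
Row minimums: [-4, -4] → maximin = -4
Column maximums: [1, 3, 5] → minimax = 1
No saddle point (maximin ≠ minimax). Mixed strategy needed.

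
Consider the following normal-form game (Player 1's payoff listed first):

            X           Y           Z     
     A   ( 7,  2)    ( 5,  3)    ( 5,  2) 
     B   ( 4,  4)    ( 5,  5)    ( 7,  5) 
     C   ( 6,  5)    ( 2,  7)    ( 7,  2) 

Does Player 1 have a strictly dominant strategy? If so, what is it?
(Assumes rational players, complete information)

No strictly dominant strategy exists for Player 1

Work:
A strategy strictly dominates another if it gives a strictly higher payoff against every opponent action. Compare each pair of P1's strategies column-by-column:
  A vs B: [7 vs 4, 5 vs 5, 5 vs 7] → A does not strictly dominate B (column Y: 5 ≤ 5)
  A vs C: [7 vs 6, 5 vs 2, 5 vs 7] → A does not strictly dominate C (column Z: 5 ≤ 7)
  B vs A: [4 vs 7, 5 vs 5, 7 vs 5] → B does not strictly dominate A (column X: 4 ≤ 7)
  B vs C: [4 vs 6, 5 vs 2, 7 vs 7] → B does not strictly dominate C (column X: 4 ≤ 6)
  C vs A: [6 vs 7, 2 vs 5, 7 vs 5] → C does not strictly dominate A (column X: 6 ≤ 7)
  C vs B: [6 vs 4, 2 vs 5, 7 vs 7] → C does not strictly dominate B (column Y: 2 ≤ 5)
No single strategy strictly dominates all others → no strictly dominant strategy.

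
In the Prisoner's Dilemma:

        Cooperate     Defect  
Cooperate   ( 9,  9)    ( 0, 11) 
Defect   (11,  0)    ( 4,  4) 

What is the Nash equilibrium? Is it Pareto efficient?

(Defect, Defect) is NE; not Pareto efficient

Work:
Defect dominates Cooperate for both players:
If P2 cooperates: Defect (11) > Cooperate (9)
If P2 defects: Defect (4) > Cooperate (0)
NE: (Defect, Defect) with payoff (4, 4)
But (Cooperate, Cooperate) = (9, 9) Pareto dominates (4, 4)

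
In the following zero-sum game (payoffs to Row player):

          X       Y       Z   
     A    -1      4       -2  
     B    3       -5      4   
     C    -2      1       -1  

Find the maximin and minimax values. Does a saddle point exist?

Maximin = -2, Minimax = 3, Saddle: False

Work:
Row minimums: [-2, -5, -2] → maximin = -2
Column maximums: [3, 4, 4] → minimax = 3
No saddle point (maximin ≠ minimax). Mixed strategy needed.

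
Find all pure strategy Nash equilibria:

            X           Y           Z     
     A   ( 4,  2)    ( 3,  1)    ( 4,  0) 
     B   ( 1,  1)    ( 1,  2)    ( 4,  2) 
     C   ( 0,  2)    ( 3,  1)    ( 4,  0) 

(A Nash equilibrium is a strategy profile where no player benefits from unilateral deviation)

Nash equilibrium: (A, X), (B, Z)

Work:
Best responses:
  P1 vs X: payoffs [4, 1, 0] → best response A (payoff 4)
  P1 vs Y: payoffs [3, 1, 3] → best response A/C (payoff 3)
  P1 vs Z: payoffs [4, 4, 4] → best response A/B/C (payoff 4)
  P2 vs A: payoffs [2, 1, 0] → best response X (payoff 2)
  P2 vs B: payoffs [1, 2, 2] → best response Y/Z (payoff 2)
  P2 vs C: payoffs [2, 1, 0] → best response X (payoff 2)
Mutual best responses: (A,X), (B,Z) → Nash equilibria.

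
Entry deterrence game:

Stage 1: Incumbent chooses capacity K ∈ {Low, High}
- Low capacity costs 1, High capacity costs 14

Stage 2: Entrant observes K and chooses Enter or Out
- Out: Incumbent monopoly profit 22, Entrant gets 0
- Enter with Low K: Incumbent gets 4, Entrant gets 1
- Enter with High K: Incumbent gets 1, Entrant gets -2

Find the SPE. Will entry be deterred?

SPE: (High, Enter|Low, Out|High); Entry deterred. Incumbent net profit = 8

Work:
After Low K: Entrant enters (1 > 0)
After High K: Entrant stays out (-2 < 0)
Incumbent: Low → 4−1=3, High → 22−14=8
Incumbent chooses High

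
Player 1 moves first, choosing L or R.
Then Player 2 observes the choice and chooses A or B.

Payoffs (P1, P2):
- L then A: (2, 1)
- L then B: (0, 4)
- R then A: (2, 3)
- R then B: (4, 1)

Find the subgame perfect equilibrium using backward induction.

P1 plays R, P2 plays B after L and A after R; Payoff (2, 3)

Work:
Backward induction:
After L: P2 chooses B → P1 gets 0
After R: P2 chooses A → P1 gets 2
P1 chooses R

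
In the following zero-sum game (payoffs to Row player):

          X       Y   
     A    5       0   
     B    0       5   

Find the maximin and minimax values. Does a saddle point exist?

Maximin = 0, Minimax = 5, Saddle: False

Work:
Row minimums: [0, 0] → maximin = 0
Column maximums: [5, 5] → minimax = 5
No saddle point (maximin ≠ minimax). Mixed strategy needed.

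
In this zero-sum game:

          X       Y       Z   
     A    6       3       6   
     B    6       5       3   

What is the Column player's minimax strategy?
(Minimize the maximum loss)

Column should play Y, value = 5

Work:
Column player minimizes Row's maximum payoff:
Column X: max payoff to Row = 6
Column Y: max payoff to Row = 5
Column Z: max payoff to Row = 6
Minimum is 5, achieved by column Y.
Minimax strategy: Y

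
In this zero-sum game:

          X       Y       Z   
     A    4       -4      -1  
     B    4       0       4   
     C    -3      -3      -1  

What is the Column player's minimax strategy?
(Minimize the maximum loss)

Column should play Y, value = 0

Work:
Column player minimizes Row's maximum payoff:
Column X: max payoff to Row = 4
Column Y: max payoff to Row = 0
Column Z: max payoff to Row = 4
Minimum is 0, achieved by column Y.
Minimax strategy: Y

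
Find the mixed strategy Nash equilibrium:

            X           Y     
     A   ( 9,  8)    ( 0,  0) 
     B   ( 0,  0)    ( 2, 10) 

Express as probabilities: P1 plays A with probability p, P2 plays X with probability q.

p = 0.5556, q = 0.1818

Work:
Find probabilities that make opponent indifferent:
P2 chooses q to make P1 indifferent between A and B
P1 chooses p to make P2 indifferent between X and Y
Mixed NE: P1 plays (A: 0.5556, B: 0.4444), P2 plays (X: 0.1818, Y: 0.8182)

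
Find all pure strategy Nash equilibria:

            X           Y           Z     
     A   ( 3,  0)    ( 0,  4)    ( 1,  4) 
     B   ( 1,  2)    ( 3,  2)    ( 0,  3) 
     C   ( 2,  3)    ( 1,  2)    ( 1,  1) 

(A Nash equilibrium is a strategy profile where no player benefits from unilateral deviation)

Nash equilibrium: (A, Z)

Work:
Best responses:
  P1 vs X: payoffs [3, 1, 2] → best response A (payoff 3)
  P1 vs Y: payoffs [0, 3, 1] → best response B (payoff 3)
  P1 vs Z: payoffs [1, 0, 1] → best response A/C (payoff 1)
  P2 vs A: payoffs [0, 4, 4] → best response Y/Z (payoff 4)
  P2 vs B: payoffs [2, 2, 3] → best response Z (payoff 3)
  P2 vs C: payoffs [3, 2, 1] → best response X (payoff 3)
Mutual best responses: (A,Z) → Nash equilibria.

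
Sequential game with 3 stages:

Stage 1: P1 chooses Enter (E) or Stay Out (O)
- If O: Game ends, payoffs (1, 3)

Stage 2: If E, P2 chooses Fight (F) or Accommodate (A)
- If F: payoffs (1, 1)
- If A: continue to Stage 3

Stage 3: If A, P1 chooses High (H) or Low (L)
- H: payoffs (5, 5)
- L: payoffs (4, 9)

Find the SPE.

SPE: (E, A, H); Outcome (5, 5)

Work:
Stage 3: P1 chooses H (5 vs 4)
Stage 2: P2: F->1, A->5 (anticipating H). Choose A
Stage 1: P1: O->1, E->5 (anticipating A, H). Choose E
SPE path: E -> A -> H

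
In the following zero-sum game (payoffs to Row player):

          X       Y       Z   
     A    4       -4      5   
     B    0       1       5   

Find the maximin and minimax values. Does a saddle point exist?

Maximin = 0, Minimax = 1, Saddle: False

Work:
Row minimums: [-4, 0] → maximin = 0
Column maximums: [4, 1, 5] → minimax = 1
No saddle point (maximin ≠ minimax). Mixed strategy needed.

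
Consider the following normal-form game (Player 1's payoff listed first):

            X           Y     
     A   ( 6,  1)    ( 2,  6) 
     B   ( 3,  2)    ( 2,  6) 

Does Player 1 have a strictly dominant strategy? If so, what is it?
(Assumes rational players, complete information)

No strictly dominant strategy exists for Player 1

Work:
A strategy strictly dominates another if it gives a strictly higher payoff against every opponent action. Compare each pair of P1's strategies column-by-column:
  A vs B: [6 vs 3, 2 vs 2] → A does not strictly dominate B (column Y: 2 ≤ 2)
  B vs A: [3 vs 6, 2 vs 2] → B does not strictly dominate A (column X: 3 ≤ 6)
No single strategy strictly dominates all others → no strictly dominant strategy.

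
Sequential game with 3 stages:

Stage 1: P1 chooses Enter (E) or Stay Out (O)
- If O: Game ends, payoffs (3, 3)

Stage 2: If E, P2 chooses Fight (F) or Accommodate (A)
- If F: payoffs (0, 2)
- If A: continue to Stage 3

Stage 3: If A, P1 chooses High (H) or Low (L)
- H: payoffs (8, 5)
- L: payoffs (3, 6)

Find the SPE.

SPE: (E, A, H); Outcome (8, 5)

Work:
Stage 3: P1 chooses H (8 vs 3)
Stage 2: P2: F->2, A->5 (anticipating H). Choose A
Stage 1: P1: O->3, E->8 (anticipating A, H). Choose E
SPE path: E -> A -> H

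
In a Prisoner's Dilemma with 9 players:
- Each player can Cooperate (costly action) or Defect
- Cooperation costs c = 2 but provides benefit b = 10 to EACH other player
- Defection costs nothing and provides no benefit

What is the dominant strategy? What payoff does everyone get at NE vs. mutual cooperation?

Dominant: Defect; NE payoff = 0; Coop payoff = 78

Work:
Defect dominates (saves cost c = 2, benefit to others is external)
NE: All defect → everyone gets 0
If all cooperate: each receives (8)×10 - 2 = 78
Social dilemma: 78 > 0 but NE gives 0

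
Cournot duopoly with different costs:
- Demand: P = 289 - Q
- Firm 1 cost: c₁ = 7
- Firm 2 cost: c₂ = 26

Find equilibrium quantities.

q₁* = 100.33, q₂* = 81.33

Work:
Reaction: q₁ = (289 - 7 - q₂)/2
Reaction: q₂ = (289 - 26 - q₁)/2
Solve simultaneously:
q₁* = (289 - 2×7 + 26)/3 = 100.33
q₂* = (289 - 2×26 + 7)/3 = 81.33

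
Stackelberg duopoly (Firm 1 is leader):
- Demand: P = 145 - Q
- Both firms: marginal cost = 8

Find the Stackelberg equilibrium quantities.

q₁* (leader) = 68.5, q₂* (follower) = 34.25

Work:
Follower's reaction: q₂ = (a - c - q₁)/2
Leader substitutes: π₁ = q₁·(a - q₁ - (a-c-q₁)/2 - c)
FOC: q₁* = (145 - 8)/2 = 68.50
Then: q₂* = (145 - 8 - 68.5)/2 = 34.25
Leader has first-mover advantage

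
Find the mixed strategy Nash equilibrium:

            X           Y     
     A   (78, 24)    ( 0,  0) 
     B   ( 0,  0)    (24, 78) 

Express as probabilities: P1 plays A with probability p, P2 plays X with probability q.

p = 0.7647, q = 0.2353

Work:
Find probabilities that make opponent indifferent:
P2 chooses q to make P1 indifferent between A and B
P1 chooses p to make P2 indifferent between X and Y
Mixed NE: P1 plays (A: 0.7647, B: 0.2353), P2 plays (X: 0.2353, Y: 0.7647)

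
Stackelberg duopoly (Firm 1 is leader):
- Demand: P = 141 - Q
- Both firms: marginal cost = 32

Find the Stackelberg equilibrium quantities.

q₁* (leader) = 54.5, q₂* (follower) = 27.25

Work:
Follower's reaction: q₂ = (a - c - q₁)/2
Leader substitutes: π₁ = q₁·(a - q₁ - (a-c-q₁)/2 - c)
FOC: q₁* = (141 - 32)/2 = 54.50
Then: q₂* = (141 - 32 - 54.5)/2 = 27.25
Leader has first-mover advantage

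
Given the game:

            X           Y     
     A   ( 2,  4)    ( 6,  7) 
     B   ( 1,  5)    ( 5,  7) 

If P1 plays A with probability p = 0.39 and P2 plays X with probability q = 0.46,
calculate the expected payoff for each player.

E[P1] = 3.55, E[P2] = 5.9006

Work:
E[P1] = p·q·π₁(A,X) + p·(1-q)·π₁(A,Y) + (1-p)·q·π₁(B,X) + (1-p)·(1-q)·π₁(B,Y)
= 0.39·0.46·2 + 0.39·0.54·6 + 0.61·0.46·1 + 0.61·0.54·5
= 3.55

E[P2] = 5.9006 (similar calculation)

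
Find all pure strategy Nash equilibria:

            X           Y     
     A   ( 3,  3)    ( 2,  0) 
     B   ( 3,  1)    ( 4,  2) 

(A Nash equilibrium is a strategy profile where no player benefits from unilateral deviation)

Nash equilibrium: (A, X), (B, Y)

Work:
Best responses:
  P1 vs X: payoffs [3, 3] → best response A/B (payoff 3)
  P1 vs Y: payoffs [2, 4] → best response B (payoff 4)
  P2 vs A: payoffs [3, 0] → best response X (payoff 3)
  P2 vs B: payoffs [1, 2] → best response Y (payoff 2)
Mutual best responses: (A,X), (B,Y) → Nash equilibria.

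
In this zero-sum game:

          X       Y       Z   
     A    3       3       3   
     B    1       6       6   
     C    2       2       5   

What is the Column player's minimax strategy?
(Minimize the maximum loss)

Column should play X, value = 3

Work:
Column player minimizes Row's maximum payoff:
Column X: max payoff to Row = 3
Column Y: max payoff to Row = 6
Column Z: max payoff to Row = 6
Minimum is 3, achieved by column X.
Minimax strategy: X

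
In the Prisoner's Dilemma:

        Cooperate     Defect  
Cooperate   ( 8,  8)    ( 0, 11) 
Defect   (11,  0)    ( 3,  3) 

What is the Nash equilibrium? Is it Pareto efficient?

(Defect, Defect) is NE; not Pareto efficient

Work:
Defect dominates Cooperate for both players:
If P2 cooperates: Defect (11) > Cooperate (8)
If P2 defects: Defect (3) > Cooperate (0)
NE: (Defect, Defect) with payoff (3, 3)
But (Cooperate, Cooperate) = (8, 8) Pareto dominates (3, 3)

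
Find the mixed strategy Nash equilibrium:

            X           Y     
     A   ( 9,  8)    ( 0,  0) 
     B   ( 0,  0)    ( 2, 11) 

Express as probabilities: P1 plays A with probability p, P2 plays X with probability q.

p = 0.5789, q = 0.1818

Work:
Find probabilities that make opponent indifferent:
P2 chooses q to make P1 indifferent between A and B
P1 chooses p to make P2 indifferent between X and Y
Mixed NE: P1 plays (A: 0.5789, B: 0.4211), P2 plays (X: 0.1818, Y: 0.8182)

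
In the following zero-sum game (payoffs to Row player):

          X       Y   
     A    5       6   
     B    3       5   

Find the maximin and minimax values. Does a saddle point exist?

Maximin = 5, Minimax = 5, Saddle: True

Work:
Row minimums: [5, 3] → maximin = 5
Column maximums: [5, 6] → minimax = 5
Saddle point exists! Game value = 5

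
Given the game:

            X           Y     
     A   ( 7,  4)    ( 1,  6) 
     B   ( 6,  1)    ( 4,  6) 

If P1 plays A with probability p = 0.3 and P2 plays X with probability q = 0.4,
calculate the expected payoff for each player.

E[P1] = 4.38, E[P2] = 4.36

Work:
E[P1] = p·q·π₁(A,X) + p·(1-q)·π₁(A,Y) + (1-p)·q·π₁(B,X) + (1-p)·(1-q)·π₁(B,Y)
= 0.3·0.4·7 + 0.3·0.6·1 + 0.7·0.4·6 + 0.7·0.6·4
= 4.38

E[P2] = 4.36 (similar calculation)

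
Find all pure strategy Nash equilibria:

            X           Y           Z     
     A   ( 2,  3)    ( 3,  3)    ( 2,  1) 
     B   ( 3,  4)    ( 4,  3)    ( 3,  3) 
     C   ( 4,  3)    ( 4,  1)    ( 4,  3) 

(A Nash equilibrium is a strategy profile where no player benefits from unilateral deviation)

Nash equilibrium: (C, X), (C, Z)

Work:
Best responses:
  P1 vs X: payoffs [2, 3, 4] → best response C (payoff 4)
  P1 vs Y: payoffs [3, 4, 4] → best response B/C (payoff 4)
  P1 vs Z: payoffs [2, 3, 4] → best response C (payoff 4)
  P2 vs A: payoffs [3, 3, 1] → best response X/Y (payoff 3)
  P2 vs B: payoffs [4, 3, 3] → best response X (payoff 4)
  P2 vs C: payoffs [3, 1, 3] → best response X/Z (payoff 3)
Mutual best responses: (C,X), (C,Z) → Nash equilibria.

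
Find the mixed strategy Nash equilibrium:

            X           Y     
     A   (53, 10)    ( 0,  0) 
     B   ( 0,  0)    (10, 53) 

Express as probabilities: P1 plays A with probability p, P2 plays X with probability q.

p = 0.8413, q = 0.1587

Work:
Find probabilities that make opponent indifferent:
P2 chooses q to make P1 indifferent between A and B
P1 chooses p to make P2 indifferent between X and Y
Mixed NE: P1 plays (A: 0.8413, B: 0.1587), P2 plays (X: 0.1587, Y: 0.8413)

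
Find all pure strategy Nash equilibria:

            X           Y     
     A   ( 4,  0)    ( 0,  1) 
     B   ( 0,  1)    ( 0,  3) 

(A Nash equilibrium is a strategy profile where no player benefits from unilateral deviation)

Nash equilibrium: (A, Y), (B, Y)

Work:
Best responses:
  P1 vs X: payoffs [4, 0] → best response A (payoff 4)
  P1 vs Y: payoffs [0, 0] → best response A/B (payoff 0)
  P2 vs A: payoffs [0, 1] → best response Y (payoff 1)
  P2 vs B: payoffs [1, 3] → best response Y (payoff 3)
Mutual best responses: (A,Y), (B,Y) → Nash equilibria.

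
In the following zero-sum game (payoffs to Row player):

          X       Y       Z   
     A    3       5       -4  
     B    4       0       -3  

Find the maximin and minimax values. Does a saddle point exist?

Maximin = -3, Minimax = -3, Saddle: True

Work:
Row minimums: [-4, -3] → maximin = -3
Column maximums: [4, 5, -3] → minimax = -3
Saddle point exists! Game value = -3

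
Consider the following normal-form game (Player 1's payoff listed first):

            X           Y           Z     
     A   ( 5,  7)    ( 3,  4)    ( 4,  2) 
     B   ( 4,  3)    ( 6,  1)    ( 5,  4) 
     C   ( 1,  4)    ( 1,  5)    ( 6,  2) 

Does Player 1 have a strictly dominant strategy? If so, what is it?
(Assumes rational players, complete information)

No strictly dominant strategy exists for Player 1

Work:
A strategy strictly dominates another if it gives a strictly higher payoff against every opponent action. Compare each pair of P1's strategies column-by-column:
  A vs B: [5 vs 4, 3 vs 6, 4 vs 5] → A does not strictly dominate B (column Y: 3 ≤ 6)
  A vs C: [5 vs 1, 3 vs 1, 4 vs 6] → A does not strictly dominate C (column Z: 4 ≤ 6)
  B vs A: [4 vs 5, 6 vs 3, 5 vs 4] → B does not strictly dominate A (column X: 4 ≤ 5)
  B vs C: [4 vs 1, 6 vs 1, 5 vs 6] → B does not strictly dominate C (column Z: 5 ≤ 6)
  C vs A: [1 vs 5, 1 vs 3, 6 vs 4] → C does not strictly dominate A (column X: 1 ≤ 5)
  C vs B: [1 vs 4, 1 vs 6, 6 vs 5] → C does not strictly dominate B (column X: 1 ≤ 4)
No single strategy strictly dominates all others → no strictly dominant strategy.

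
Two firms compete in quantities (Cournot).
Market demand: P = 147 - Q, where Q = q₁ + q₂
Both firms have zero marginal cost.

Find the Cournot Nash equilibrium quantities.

q₁* = q₂* = 49.0; P* = 49.0

Work:
Profit: π_i = P·q_i = (a - q_i - q_j)·q_i
FOC: ∂π_i/∂q_i = a - 2q_i - q_j = 0
Reaction function: q_i = (147 - q_j)/2
Symmetry: q* = 147/3 = 49.0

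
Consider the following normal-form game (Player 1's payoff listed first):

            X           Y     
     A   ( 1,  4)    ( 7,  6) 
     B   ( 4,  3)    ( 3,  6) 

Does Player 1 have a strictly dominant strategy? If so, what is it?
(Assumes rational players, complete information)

No strictly dominant strategy exists for Player 1

Work:
A strategy strictly dominates another if it gives a strictly higher payoff against every opponent action. Compare each pair of P1's strategies column-by-column:
  A vs B: [1 vs 4, 7 vs 3] → A does not strictly dominate B (column X: 1 ≤ 4)
  B vs A: [4 vs 1, 3 vs 7] → B does not strictly dominate A (column Y: 3 ≤ 7)
No single strategy strictly dominates all others → no strictly dominant strategy.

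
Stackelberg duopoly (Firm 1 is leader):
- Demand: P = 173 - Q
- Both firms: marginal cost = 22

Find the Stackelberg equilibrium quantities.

q₁* (leader) = 75.5, q₂* (follower) = 37.75

Work:
Follower's reaction: q₂ = (a - c - q₁)/2
Leader substitutes: π₁ = q₁·(a - q₁ - (a-c-q₁)/2 - c)
FOC: q₁* = (173 - 22)/2 = 75.50
Then: q₂* = (173 - 22 - 75.5)/2 = 37.75
Leader has first-mover advantage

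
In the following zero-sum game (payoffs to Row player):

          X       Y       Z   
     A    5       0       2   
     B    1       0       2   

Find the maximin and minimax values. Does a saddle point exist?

Maximin = 0, Minimax = 0, Saddle: True

Work:
Row minimums: [0, 0] → maximin = 0
Column maximums: [5, 0, 2] → minimax = 0
Saddle point exists! Game value = 0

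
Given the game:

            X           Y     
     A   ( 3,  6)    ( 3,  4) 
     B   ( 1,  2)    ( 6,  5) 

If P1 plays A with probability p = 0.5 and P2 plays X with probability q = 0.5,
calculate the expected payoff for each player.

E[P1] = 3.25, E[P2] = 4.25

Work:
E[P1] = p·q·π₁(A,X) + p·(1-q)·π₁(A,Y) + (1-p)·q·π₁(B,X) + (1-p)·(1-q)·π₁(B,Y)
= 0.5·0.5·3 + 0.5·0.5·3 + 0.5·0.5·1 + 0.5·0.5·6
= 3.25

E[P2] = 4.25 (similar calculation)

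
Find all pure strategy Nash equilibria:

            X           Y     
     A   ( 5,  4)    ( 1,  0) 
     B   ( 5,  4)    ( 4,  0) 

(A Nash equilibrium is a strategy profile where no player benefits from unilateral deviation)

Nash equilibrium: (A, X), (B, X)

Work:
Best responses:
  P1 vs X: payoffs [5, 5] → best response A/B (payoff 5)
  P1 vs Y: payoffs [1, 4] → best response B (payoff 4)
  P2 vs A: payoffs [4, 0] → best response X (payoff 4)
  P2 vs B: payoffs [4, 0] → best response X (payoff 4)
Mutual best responses: (A,X), (B,X) → Nash equilibria.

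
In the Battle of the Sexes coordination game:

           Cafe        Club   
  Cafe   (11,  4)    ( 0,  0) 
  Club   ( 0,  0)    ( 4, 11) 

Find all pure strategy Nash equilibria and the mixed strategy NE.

Pure NE: (Cafe, Cafe) and (Club, Club); Mixed NE: p = 0.7333, q = 0.2667

Work:
Check pure NE:
(Cafe, Cafe): (11, 4) - no unilateral deviation beneficial
(Club, Club): (4, 11) - no unilateral deviation beneficial
Mixed NE: P1 plays Cafe with p = 0.7333, P2 plays Cafe with q = 0.2667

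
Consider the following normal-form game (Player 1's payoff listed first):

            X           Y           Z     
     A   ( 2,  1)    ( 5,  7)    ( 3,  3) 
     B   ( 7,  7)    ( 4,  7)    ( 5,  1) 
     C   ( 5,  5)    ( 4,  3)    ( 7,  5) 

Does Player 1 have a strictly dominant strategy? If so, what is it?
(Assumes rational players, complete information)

No strictly dominant strategy exists for Player 1

Work:
A strategy strictly dominates another if it gives a strictly higher payoff against every opponent action. Compare each pair of P1's strategies column-by-column:
  A vs B: [2 vs 7, 5 vs 4, 3 vs 5] → A does not strictly dominate B (column X: 2 ≤ 7)
  A vs C: [2 vs 5, 5 vs 4, 3 vs 7] → A does not strictly dominate C (column X: 2 ≤ 5)
  B vs A: [7 vs 2, 4 vs 5, 5 vs 3] → B does not strictly dominate A (column Y: 4 ≤ 5)
  B vs C: [7 vs 5, 4 vs 4, 5 vs 7] → B does not strictly dominate C (column Y: 4 ≤ 4)
  C vs A: [5 vs 2, 4 vs 5, 7 vs 3] → C does not strictly dominate A (column Y: 4 ≤ 5)
  C vs B: [5 vs 7, 4 vs 4, 7 vs 5] → C does not strictly dominate B (column X: 5 ≤ 7)
No single strategy strictly dominates all others → no strictly dominant strategy.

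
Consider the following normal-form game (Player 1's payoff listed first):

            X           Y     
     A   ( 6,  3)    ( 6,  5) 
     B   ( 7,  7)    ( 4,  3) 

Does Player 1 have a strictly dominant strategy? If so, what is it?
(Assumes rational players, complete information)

No strictly dominant strategy exists for Player 1

Work:
A strategy strictly dominates another if it gives a strictly higher payoff against every opponent action. Compare each pair of P1's strategies column-by-column:
  A vs B: [6 vs 7, 6 vs 4] → A does not strictly dominate B (column X: 6 ≤ 7)
  B vs A: [7 vs 6, 4 vs 6] → B does not strictly dominate A (column Y: 4 ≤ 6)
No single strategy strictly dominates all others → no strictly dominant strategy.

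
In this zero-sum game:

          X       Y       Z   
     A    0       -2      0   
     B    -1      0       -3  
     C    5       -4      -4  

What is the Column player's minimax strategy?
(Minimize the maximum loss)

Column should play Y or Z (all achieve the minimum), value = 0

Work:
Column player minimizes Row's maximum payoff:
Column X: max payoff to Row = 5
Column Y: max payoff to Row = 0
Column Z: max payoff to Row = 0
Minimum is 0, achieved by columns Y, Z (tied).
Each of Y or Z is a minimax strategy.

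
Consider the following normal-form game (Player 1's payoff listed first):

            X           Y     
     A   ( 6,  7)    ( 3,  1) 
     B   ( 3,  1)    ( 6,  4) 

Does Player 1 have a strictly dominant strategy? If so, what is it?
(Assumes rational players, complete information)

No strictly dominant strategy exists for Player 1

Work:
A strategy strictly dominates another if it gives a strictly higher payoff against every opponent action. Compare each pair of P1's strategies column-by-column:
  A vs B: [6 vs 3, 3 vs 6] → A does not strictly dominate B (column Y: 3 ≤ 6)
  B vs A: [3 vs 6, 6 vs 3] → B does not strictly dominate A (column X: 3 ≤ 6)
No single strategy strictly dominates all others → no strictly dominant strategy.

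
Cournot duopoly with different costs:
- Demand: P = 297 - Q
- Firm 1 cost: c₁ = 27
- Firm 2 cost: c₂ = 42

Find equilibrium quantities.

q₁* = 95.0, q₂* = 80.0

Work:
Reaction: q₁ = (297 - 27 - q₂)/2
Reaction: q₂ = (297 - 42 - q₁)/2
Solve simultaneously:
q₁* = (297 - 2×27 + 42)/3 = 95.0
q₂* = (297 - 2×42 + 27)/3 = 80.0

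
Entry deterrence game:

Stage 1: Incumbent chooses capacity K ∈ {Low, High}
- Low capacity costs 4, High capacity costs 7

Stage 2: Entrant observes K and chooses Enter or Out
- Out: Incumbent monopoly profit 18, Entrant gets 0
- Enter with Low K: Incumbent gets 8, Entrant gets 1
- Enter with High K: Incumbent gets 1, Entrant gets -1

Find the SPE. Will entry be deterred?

SPE: (High, Enter|Low, Out|High); Entry deterred. Incumbent net profit = 11

Work:
After Low K: Entrant enters (1 > 0)
After High K: Entrant stays out (-1 < 0)
Incumbent: Low → 8−4=4, High → 18−7=11
Incumbent chooses High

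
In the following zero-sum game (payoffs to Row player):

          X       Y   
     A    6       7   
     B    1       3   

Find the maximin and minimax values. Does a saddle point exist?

Maximin = 6, Minimax = 6, Saddle: True

Work:
Row minimums: [6, 1] → maximin = 6
Column maximums: [6, 7] → minimax = 6
Saddle point exists! Game value = 6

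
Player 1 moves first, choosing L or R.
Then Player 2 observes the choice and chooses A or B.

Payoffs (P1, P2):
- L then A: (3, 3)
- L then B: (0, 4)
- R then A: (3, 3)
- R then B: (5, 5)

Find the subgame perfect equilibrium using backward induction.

P1 plays R, P2 plays B after L and B after R; Payoff (5, 5)

Work:
Backward induction:
After L: P2 chooses B → P1 gets 0
After R: P2 chooses B → P1 gets 5
P1 chooses R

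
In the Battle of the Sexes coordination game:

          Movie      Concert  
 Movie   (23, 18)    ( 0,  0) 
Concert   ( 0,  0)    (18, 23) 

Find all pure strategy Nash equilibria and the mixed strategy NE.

Pure NE: (Movie, Movie) and (Concert, Concert); Mixed NE: p = 0.561, q = 0.439

Work:
Check pure NE:
(Movie, Movie): (23, 18) - no unilateral deviation beneficial
(Concert, Concert): (18, 23) - no unilateral deviation beneficial
Mixed NE: P1 plays Movie with p = 0.561, P2 plays Movie with q = 0.439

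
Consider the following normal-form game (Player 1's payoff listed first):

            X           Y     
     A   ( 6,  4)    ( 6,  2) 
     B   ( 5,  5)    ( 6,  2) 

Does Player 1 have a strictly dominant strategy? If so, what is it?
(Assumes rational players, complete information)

No strictly dominant strategy exists for Player 1

Work:
A strategy strictly dominates another if it gives a strictly higher payoff against every opponent action. Compare each pair of P1's strategies column-by-column:
  A vs B: [6 vs 5, 6 vs 6] → A does not strictly dominate B (column Y: 6 ≤ 6)
  B vs A: [5 vs 6, 6 vs 6] → B does not strictly dominate A (column X: 5 ≤ 6)
No single strategy strictly dominates all others → no strictly dominant strategy.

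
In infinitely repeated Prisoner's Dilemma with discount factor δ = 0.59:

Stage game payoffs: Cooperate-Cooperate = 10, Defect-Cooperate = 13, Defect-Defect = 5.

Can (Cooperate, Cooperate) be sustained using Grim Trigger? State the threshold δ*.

δ* = 0.375; since δ = 0.59 ≥ 0.375, cooperation can be sustained

Work:
For Grim Trigger:
Cooperate forever: 10/(1-δ)
Defect then punished: 13 + 5·δ/(1-δ)
Need: 10/(1-δ) ≥ 13 + 5·δ/(1-δ)
Solving: δ ≥ (T-R)/(T-P) = (13-10)/(13-5) = 0.375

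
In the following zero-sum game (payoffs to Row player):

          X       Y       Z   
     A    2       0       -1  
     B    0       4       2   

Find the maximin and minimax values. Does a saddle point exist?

Maximin = 0, Minimax = 2, Saddle: False

Work:
Row minimums: [-1, 0] → maximin = 0
Column maximums: [2, 4, 2] → minimax = 2
No saddle point (maximin ≠ minimax). Mixed strategy needed.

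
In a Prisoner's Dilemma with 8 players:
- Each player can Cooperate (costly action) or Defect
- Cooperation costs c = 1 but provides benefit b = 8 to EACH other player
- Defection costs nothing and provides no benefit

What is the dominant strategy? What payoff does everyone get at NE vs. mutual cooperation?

Dominant: Defect; NE payoff = 0; Coop payoff = 55

Work:
Defect dominates (saves cost c = 1, benefit to others is external)
NE: All defect → everyone gets 0
If all cooperate: each receives (7)×8 - 1 = 55
Social dilemma: 55 > 0 but NE gives 0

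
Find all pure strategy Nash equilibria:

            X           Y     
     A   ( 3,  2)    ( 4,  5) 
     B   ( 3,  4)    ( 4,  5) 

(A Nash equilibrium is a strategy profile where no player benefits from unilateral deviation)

Nash equilibrium: (A, Y), (B, Y)

Work:
Best responses:
  P1 vs X: payoffs [3, 3] → best response A/B (payoff 3)
  P1 vs Y: payoffs [4, 4] → best response A/B (payoff 4)
  P2 vs A: payoffs [2, 5] → best response Y (payoff 5)
  P2 vs B: payoffs [4, 5] → best response Y (payoff 5)
Mutual best responses: (A,Y), (B,Y) → Nash equilibria.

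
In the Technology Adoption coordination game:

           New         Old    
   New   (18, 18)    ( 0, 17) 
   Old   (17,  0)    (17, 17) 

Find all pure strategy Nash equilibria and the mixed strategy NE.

Pure NE: (New, New) and (Old, Old); Mixed NE: p = 0.9444, q = 0.9444

Work:
Check pure NE:
(New, New): (18, 18) - no unilateral deviation beneficial
(Old, Old): (17, 17) - no unilateral deviation beneficial
Mixed NE: P1 plays New with p = 0.9444, P2 plays New with q = 0.9444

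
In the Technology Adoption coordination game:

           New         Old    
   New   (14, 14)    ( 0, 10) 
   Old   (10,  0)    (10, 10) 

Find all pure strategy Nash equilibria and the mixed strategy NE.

Pure NE: (New, New) and (Old, Old); Mixed NE: p = 0.7143, q = 0.7143

Work:
Check pure NE:
(New, New): (14, 14) - no unilateral deviation beneficial
(Old, Old): (10, 10) - no unilateral deviation beneficial
Mixed NE: P1 plays New with p = 0.7143, P2 plays New with q = 0.7143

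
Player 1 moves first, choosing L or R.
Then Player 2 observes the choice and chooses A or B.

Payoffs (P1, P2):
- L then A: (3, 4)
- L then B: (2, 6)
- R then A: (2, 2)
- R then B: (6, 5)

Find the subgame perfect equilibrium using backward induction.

P1 plays R, P2 plays B after L and B after R; Payoff (6, 5)

Work:
Backward induction:
After L: P2 chooses B → P1 gets 2
After R: P2 chooses B → P1 gets 6
P1 chooses R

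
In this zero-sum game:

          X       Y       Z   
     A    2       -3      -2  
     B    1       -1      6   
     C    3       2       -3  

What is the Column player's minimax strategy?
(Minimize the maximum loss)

Column should play Y, value = 2

Work:
Column player minimizes Row's maximum payoff:
Column X: max payoff to Row = 3
Column Y: max payoff to Row = 2
Column Z: max payoff to Row = 6
Minimum is 2, achieved by column Y.
Minimax strategy: Y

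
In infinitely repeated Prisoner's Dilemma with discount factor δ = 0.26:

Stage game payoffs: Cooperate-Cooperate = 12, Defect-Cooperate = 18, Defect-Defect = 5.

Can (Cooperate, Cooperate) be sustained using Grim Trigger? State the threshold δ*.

δ* = 0.4615; since δ = 0.26 < 0.4615, cooperation cannot be sustained

Work:
For Grim Trigger:
Cooperate forever: 12/(1-δ)
Defect then punished: 18 + 5·δ/(1-δ)
Need: 12/(1-δ) ≥ 18 + 5·δ/(1-δ)
Solving: δ ≥ (T-R)/(T-P) = (18-12)/(18-5) = 0.4615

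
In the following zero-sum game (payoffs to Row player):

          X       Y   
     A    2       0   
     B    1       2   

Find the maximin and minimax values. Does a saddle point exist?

Maximin = 1, Minimax = 2, Saddle: False

Work:
Row minimums: [0, 1] → maximin = 1
Column maximums: [2, 2] → minimax = 2
No saddle point (maximin ≠ minimax). Mixed strategy needed.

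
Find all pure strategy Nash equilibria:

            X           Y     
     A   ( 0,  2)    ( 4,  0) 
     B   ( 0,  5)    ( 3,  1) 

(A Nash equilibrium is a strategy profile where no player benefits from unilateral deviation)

Nash equilibrium: (A, X), (B, X)

Work:
Best responses:
  P1 vs X: payoffs [0, 0] → best response A/B (payoff 0)
  P1 vs Y: payoffs [4, 3] → best response A (payoff 4)
  P2 vs A: payoffs [2, 0] → best response X (payoff 2)
  P2 vs B: payoffs [5, 1] → best response X (payoff 5)
Mutual best responses: (A,X), (B,X) → Nash equilibria.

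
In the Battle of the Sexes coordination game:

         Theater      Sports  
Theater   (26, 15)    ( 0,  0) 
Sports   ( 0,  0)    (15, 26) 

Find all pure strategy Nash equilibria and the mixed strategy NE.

Pure NE: (Theater, Theater) and (Sports, Sports); Mixed NE: p = 0.6341, q = 0.3659

Work:
Check pure NE:
(Theater, Theater): (26, 15) - no unilateral deviation beneficial
(Sports, Sports): (15, 26) - no unilateral deviation beneficial
Mixed NE: P1 plays Theater with p = 0.6341, P2 plays Theater with q = 0.3659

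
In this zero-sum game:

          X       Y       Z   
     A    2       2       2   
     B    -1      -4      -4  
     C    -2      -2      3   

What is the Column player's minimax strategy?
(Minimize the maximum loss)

Column should play X or Y (all achieve the minimum), value = 2

Work:
Column player minimizes Row's maximum payoff:
Column X: max payoff to Row = 2
Column Y: max payoff to Row = 2
Column Z: max payoff to Row = 3
Minimum is 2, achieved by columns X, Y (tied).
Each of X or Y is a minimax strategy.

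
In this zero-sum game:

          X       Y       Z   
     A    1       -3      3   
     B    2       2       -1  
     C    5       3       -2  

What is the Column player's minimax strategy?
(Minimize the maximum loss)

Column should play Y or Z (all achieve the minimum), value = 3

Work:
Column player minimizes Row's maximum payoff:
Column X: max payoff to Row = 5
Column Y: max payoff to Row = 3
Column Z: max payoff to Row = 3
Minimum is 3, achieved by columns Y, Z (tied).
Each of Y or Z is a minimax strategy.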